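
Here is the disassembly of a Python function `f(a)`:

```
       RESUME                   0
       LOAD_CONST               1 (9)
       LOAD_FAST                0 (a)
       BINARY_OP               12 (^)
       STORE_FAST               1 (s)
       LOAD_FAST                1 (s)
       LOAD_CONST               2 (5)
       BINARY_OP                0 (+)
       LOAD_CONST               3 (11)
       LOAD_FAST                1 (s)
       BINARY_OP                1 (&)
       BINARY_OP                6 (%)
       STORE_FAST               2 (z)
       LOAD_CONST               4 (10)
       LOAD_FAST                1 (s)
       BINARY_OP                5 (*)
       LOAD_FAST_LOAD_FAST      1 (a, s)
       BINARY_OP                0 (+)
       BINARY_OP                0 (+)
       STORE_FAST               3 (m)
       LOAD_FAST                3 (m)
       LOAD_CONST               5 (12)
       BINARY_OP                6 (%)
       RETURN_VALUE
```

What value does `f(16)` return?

LOAD_CONST → push 9. Stack: [9]
LOAD_FAST a → push 16. Stack: [9, 16]
BINARY_OP ^ → 9 ^ 16 = 25. Stack: [25]
STORE_FAST s → s=25. Stack: []
LOAD_FAST s → push 25. Stack: [25]
LOAD_CONST → push 5. Stack: [25, 5]
BINARY_OP + → 25 + 5 = 30. Stack: [30]
LOAD_CONST → push 11. Stack: [30, 11]
LOAD_FAST s → push 25. Stack: [30, 11, 25]
BINARY_OP & → 11 & 25 = 9. Stack: [30, 9]
BINARY_OP % → 30 % 9 = 3. Stack: [3]
STORE_FAST z → z=3. Stack: []
LOAD_CONST → push 10. Stack: [10]
LOAD_FAST s → push 25. Stack: [10, 25]
BINARY_OP * → 10 * 25 = 250. Stack: [250]
LOAD_FAST_LOAD_FAST a,s → push 16,25. Stack: [250, 16, 25]
BINARY_OP + → 16 + 25 = 41. Stack: [250, 41]
BINARY_OP + → 250 + 41 = 291. Stack: [291]
STORE_FAST m → m=291. Stack: []
LOAD_FAST m → push 291. Stack: [291]
LOAD_CONST → push 12. Stack: [291, 12]
BINARY_OP % → 291 % 12 = 3. Stack: [3]
RETURN_VALUE → return 3.

3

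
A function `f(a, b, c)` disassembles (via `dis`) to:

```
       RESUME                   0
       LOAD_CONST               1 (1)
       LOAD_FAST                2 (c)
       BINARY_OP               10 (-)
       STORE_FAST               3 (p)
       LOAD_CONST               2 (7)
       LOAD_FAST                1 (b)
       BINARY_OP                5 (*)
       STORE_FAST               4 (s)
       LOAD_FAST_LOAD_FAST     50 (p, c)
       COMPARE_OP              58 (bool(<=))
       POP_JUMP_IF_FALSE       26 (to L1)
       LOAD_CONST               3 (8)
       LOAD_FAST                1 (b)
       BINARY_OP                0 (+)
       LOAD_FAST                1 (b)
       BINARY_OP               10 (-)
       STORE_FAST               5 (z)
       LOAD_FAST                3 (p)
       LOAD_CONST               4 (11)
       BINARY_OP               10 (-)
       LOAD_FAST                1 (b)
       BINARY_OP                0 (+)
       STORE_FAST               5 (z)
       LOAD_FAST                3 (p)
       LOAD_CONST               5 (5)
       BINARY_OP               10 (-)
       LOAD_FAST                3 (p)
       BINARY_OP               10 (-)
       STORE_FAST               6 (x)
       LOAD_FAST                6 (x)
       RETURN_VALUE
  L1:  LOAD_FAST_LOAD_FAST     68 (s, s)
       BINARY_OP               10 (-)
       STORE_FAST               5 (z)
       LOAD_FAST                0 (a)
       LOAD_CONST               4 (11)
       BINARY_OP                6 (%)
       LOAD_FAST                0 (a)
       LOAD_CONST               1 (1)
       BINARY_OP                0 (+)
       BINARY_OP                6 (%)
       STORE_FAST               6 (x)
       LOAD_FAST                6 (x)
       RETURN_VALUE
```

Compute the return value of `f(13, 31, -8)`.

2

LOAD_CONST → push 1. Stack: [1]
LOAD_FAST c → push -8. Stack: [1, -8]
BINARY_OP - → 1 - -8 = 9. Stack: [9]
STORE_FAST p → p=9. Stack: []
LOAD_CONST → push 7. Stack: [7]
LOAD_FAST b → push 31. Stack: [7, 31]
BINARY_OP * → 7 * 31 = 217. Stack: [217]
STORE_FAST s → s=217. Stack: []
LOAD_FAST_LOAD_FAST p,c → push 9,-8. Stack: [9, -8]
COMPARE_OP bool(<=) → 9 vs -8 = False. Stack: [False]
POP_JUMP_IF_FALSE → pop False; jump. Stack: []
LOAD_FAST_LOAD_FAST s,s → push 217,217. Stack: [217, 217]
BINARY_OP - → 217 - 217 = 0. Stack: [0]
STORE_FAST z → z=0. Stack: []
LOAD_FAST a → push 13. Stack: [13]
LOAD_CONST → push 11. Stack: [13, 11]
BINARY_OP % → 13 % 11 = 2. Stack: [2]
LOAD_FAST a → push 13. Stack: [2, 13]
LOAD_CONST → push 1. Stack: [2, 13, 1]
BINARY_OP + → 13 + 1 = 14. Stack: [2, 14]
BINARY_OP % → 2 % 14 = 2. Stack: [2]
STORE_FAST x → x=2. Stack: []
LOAD_FAST x → push 2. Stack: [2]
RETURN_VALUE → return 2.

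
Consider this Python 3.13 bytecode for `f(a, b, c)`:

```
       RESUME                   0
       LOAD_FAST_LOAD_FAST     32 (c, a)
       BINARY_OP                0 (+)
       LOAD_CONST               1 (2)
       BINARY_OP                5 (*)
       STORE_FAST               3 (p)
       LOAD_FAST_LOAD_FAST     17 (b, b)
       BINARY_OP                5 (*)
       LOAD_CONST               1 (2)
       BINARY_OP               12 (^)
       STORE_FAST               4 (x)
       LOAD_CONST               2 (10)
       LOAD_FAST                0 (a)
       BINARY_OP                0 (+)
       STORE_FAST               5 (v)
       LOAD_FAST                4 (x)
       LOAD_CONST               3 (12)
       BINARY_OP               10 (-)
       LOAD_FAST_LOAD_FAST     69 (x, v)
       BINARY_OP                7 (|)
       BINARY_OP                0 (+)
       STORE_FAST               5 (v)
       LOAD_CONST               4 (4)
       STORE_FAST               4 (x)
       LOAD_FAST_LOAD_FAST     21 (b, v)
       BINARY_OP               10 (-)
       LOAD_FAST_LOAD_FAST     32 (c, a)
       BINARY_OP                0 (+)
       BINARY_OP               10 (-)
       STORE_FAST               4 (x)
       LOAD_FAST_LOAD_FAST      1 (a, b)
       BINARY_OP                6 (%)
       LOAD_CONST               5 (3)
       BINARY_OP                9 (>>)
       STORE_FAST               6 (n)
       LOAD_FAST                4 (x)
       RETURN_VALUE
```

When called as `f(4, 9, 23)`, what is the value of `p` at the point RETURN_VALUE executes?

LOAD_FAST_LOAD_FAST c,a → push 23,4. Stack: [23, 4]
BINARY_OP + → 23 + 4 = 27. Stack: [27]
LOAD_CONST → push 2. Stack: [27, 2]
BINARY_OP * → 27 * 2 = 54. Stack: [54]
STORE_FAST p → p=54. Stack: []
LOAD_FAST_LOAD_FAST b,b → push 9,9. Stack: [9, 9]
BINARY_OP * → 9 * 9 = 81. Stack: [81]
LOAD_CONST → push 2. Stack: [81, 2]
BINARY_OP ^ → 81 ^ 2 = 83. Stack: [83]
STORE_FAST x → x=83. Stack: []
LOAD_CONST → push 10. Stack: [10]
LOAD_FAST a → push 4. Stack: [10, 4]
BINARY_OP + → 10 + 4 = 14. Stack: [14]
STORE_FAST v → v=14. Stack: []
LOAD_FAST x → push 83. Stack: [83]
LOAD_CONST → push 12. Stack: [83, 12]
BINARY_OP - → 83 - 12 = 71. Stack: [71]
LOAD_FAST_LOAD_FAST x,v → push 83,14. Stack: [71, 83, 14]
BINARY_OP | → 83 | 14 = 95. Stack: [71, 95]
BINARY_OP + → 71 + 95 = 166. Stack: [166]
STORE_FAST v → v=166. Stack: []
LOAD_CONST → push 4. Stack: [4]
STORE_FAST x → x=4. Stack: []
LOAD_FAST_LOAD_FAST b,v → push 9,166. Stack: [9, 166]
BINARY_OP - → 9 - 166 = -157. Stack: [-157]
LOAD_FAST_LOAD_FAST c,a → push 23,4. Stack: [-157, 23, 4]
BINARY_OP + → 23 + 4 = 27. Stack: [-157, 27]
BINARY_OP - → -157 - 27 = -184. Stack: [-184]
STORE_FAST x → x=-184. Stack: []
LOAD_FAST_LOAD_FAST a,b → push 4,9. Stack: [4, 9]
BINARY_OP % → 4 % 9 = 4. Stack: [4]
LOAD_CONST → push 3. Stack: [4, 3]
BINARY_OP >> → 4 >> 3 = 0. Stack: [0]
STORE_FAST n → n=0. Stack: []
LOAD_FAST x → push -184. Stack: [-184]
RETURN_VALUE → return -184.

54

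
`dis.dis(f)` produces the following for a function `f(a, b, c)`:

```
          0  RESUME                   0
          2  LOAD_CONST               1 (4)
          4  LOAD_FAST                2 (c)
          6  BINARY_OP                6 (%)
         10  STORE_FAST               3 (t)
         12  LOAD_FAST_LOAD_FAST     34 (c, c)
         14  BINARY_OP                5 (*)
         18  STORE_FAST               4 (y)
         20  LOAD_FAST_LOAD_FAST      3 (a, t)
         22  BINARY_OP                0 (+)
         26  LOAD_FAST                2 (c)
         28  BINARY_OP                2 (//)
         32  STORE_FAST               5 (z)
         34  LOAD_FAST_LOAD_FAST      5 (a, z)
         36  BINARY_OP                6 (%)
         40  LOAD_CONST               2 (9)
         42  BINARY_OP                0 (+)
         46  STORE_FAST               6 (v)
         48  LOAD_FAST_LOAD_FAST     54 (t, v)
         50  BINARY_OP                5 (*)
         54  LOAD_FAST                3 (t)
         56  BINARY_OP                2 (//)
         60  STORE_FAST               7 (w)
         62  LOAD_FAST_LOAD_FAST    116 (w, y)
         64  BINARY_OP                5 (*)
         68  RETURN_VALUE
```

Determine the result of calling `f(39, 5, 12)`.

1296

LOAD_CONST → push 4. Stack: [4]
LOAD_FAST c → push 12. Stack: [4, 12]
BINARY_OP % → 4 % 12 = 4. Stack: [4]
STORE_FAST t → t=4. Stack: []
LOAD_FAST_LOAD_FAST c,c → push 12,12. Stack: [12, 12]
BINARY_OP * → 12 * 12 = 144. Stack: [144]
STORE_FAST y → y=144. Stack: []
LOAD_FAST_LOAD_FAST a,t → push 39,4. Stack: [39, 4]
BINARY_OP + → 39 + 4 = 43. Stack: [43]
LOAD_FAST c → push 12. Stack: [43, 12]
BINARY_OP // → 43 // 12 = 3. Stack: [3]
STORE_FAST z → z=3. Stack: []
LOAD_FAST_LOAD_FAST a,z → push 39,3. Stack: [39, 3]
BINARY_OP % → 39 % 3 = 0. Stack: [0]
LOAD_CONST → push 9. Stack: [0, 9]
BINARY_OP + → 0 + 9 = 9. Stack: [9]
STORE_FAST v → v=9. Stack: []
LOAD_FAST_LOAD_FAST t,v → push 4,9. Stack: [4, 9]
BINARY_OP * → 4 * 9 = 36. Stack: [36]
LOAD_FAST t → push 4. Stack: [36, 4]
BINARY_OP // → 36 // 4 = 9. Stack: [9]
STORE_FAST w → w=9. Stack: []
LOAD_FAST_LOAD_FAST w,y → push 9,144. Stack: [9, 144]
BINARY_OP * → 9 * 144 = 1296. Stack: [1296]
RETURN_VALUE → return 1296.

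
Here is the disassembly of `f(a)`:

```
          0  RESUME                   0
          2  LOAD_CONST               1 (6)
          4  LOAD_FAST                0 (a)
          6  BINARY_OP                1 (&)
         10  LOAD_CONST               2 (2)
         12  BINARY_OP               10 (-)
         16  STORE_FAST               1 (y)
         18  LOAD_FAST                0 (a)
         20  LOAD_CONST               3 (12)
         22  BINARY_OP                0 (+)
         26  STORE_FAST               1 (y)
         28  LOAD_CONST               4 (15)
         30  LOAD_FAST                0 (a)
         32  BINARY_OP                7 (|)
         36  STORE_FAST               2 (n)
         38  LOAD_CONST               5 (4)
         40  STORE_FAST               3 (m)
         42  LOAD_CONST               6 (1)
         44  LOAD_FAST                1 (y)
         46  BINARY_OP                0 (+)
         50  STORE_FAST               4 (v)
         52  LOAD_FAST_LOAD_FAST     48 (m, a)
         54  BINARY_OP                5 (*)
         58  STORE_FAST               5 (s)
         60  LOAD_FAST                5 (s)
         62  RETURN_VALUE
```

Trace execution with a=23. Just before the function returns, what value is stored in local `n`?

LOAD_CONST → push 6. Stack: [6]
LOAD_FAST a → push 23. Stack: [6, 23]
BINARY_OP & → 6 & 23 = 6. Stack: [6]
LOAD_CONST → push 2. Stack: [6, 2]
BINARY_OP - → 6 - 2 = 4. Stack: [4]
STORE_FAST y → y=4. Stack: []
LOAD_FAST a → push 23. Stack: [23]
LOAD_CONST → push 12. Stack: [23, 12]
BINARY_OP + → 23 + 12 = 35. Stack: [35]
STORE_FAST y → y=35. Stack: []
LOAD_CONST → push 15. Stack: [15]
LOAD_FAST a → push 23. Stack: [15, 23]
BINARY_OP | → 15 | 23 = 31. Stack: [31]
STORE_FAST n → n=31. Stack: []
LOAD_CONST → push 4. Stack: [4]
STORE_FAST m → m=4. Stack: []
LOAD_CONST → push 1. Stack: [1]
LOAD_FAST y → push 35. Stack: [1, 35]
BINARY_OP + → 1 + 35 = 36. Stack: [36]
STORE_FAST v → v=36. Stack: []
LOAD_FAST_LOAD_FAST m,a → push 4,23. Stack: [4, 23]
BINARY_OP * → 4 * 23 = 92. Stack: [92]
STORE_FAST s → s=92. Stack: []
LOAD_FAST s → push 92. Stack: [92]
RETURN_VALUE → return 92.

31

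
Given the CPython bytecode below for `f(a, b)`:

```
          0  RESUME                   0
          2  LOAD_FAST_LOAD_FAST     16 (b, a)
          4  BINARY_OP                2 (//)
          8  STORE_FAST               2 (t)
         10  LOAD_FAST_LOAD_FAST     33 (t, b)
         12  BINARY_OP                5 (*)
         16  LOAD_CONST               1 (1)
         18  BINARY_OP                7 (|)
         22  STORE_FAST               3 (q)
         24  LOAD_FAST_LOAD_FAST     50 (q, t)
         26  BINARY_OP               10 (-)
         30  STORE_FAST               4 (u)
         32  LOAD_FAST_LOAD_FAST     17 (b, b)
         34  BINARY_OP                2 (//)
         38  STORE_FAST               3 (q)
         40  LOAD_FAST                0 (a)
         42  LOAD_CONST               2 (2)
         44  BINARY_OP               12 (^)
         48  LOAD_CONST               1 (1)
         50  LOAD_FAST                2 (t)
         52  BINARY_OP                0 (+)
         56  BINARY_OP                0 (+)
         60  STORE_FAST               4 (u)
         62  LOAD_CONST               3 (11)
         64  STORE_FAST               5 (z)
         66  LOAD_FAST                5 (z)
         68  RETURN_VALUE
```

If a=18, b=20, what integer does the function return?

11

LOAD_FAST_LOAD_FAST b,a → push 20,18. Stack: [20, 18]
BINARY_OP // → 20 // 18 = 1. Stack: [1]
STORE_FAST t → t=1. Stack: []
LOAD_FAST_LOAD_FAST t,b → push 1,20. Stack: [1, 20]
BINARY_OP * → 1 * 20 = 20. Stack: [20]
LOAD_CONST → push 1. Stack: [20, 1]
BINARY_OP | → 20 | 1 = 21. Stack: [21]
STORE_FAST q → q=21. Stack: []
LOAD_FAST_LOAD_FAST q,t → push 21,1. Stack: [21, 1]
BINARY_OP - → 21 - 1 = 20. Stack: [20]
STORE_FAST u → u=20. Stack: []
LOAD_FAST_LOAD_FAST b,b → push 20,20. Stack: [20, 20]
BINARY_OP // → 20 // 20 = 1. Stack: [1]
STORE_FAST q → q=1. Stack: []
LOAD_FAST a → push 18. Stack: [18]
LOAD_CONST → push 2. Stack: [18, 2]
BINARY_OP ^ → 18 ^ 2 = 16. Stack: [16]
LOAD_CONST → push 1. Stack: [16, 1]
LOAD_FAST t → push 1. Stack: [16, 1, 1]
BINARY_OP + → 1 + 1 = 2. Stack: [16, 2]
BINARY_OP + → 16 + 2 = 18. Stack: [18]
STORE_FAST u → u=18. Stack: []
LOAD_CONST → push 11. Stack: [11]
STORE_FAST z → z=11. Stack: []
LOAD_FAST z → push 11. Stack: [11]
RETURN_VALUE → return 11.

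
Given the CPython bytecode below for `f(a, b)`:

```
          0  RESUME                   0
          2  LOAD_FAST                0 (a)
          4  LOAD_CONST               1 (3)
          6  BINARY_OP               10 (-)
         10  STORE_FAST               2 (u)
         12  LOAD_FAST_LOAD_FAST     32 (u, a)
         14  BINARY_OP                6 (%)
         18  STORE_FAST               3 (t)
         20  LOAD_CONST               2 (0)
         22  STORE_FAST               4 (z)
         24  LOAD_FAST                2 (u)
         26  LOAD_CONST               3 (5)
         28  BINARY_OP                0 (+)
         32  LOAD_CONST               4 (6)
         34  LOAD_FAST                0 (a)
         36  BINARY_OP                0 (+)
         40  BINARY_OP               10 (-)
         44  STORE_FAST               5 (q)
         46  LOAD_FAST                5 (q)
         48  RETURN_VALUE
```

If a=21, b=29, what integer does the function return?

-4

LOAD_FAST a → push 21. Stack: [21]
LOAD_CONST → push 3. Stack: [21, 3]
BINARY_OP - → 21 - 3 = 18. Stack: [18]
STORE_FAST u → u=18. Stack: []
LOAD_FAST_LOAD_FAST u,a → push 18,21. Stack: [18, 21]
BINARY_OP % → 18 % 21 = 18. Stack: [18]
STORE_FAST t → t=18. Stack: []
LOAD_CONST → push 0. Stack: [0]
STORE_FAST z → z=0. Stack: []
LOAD_FAST u → push 18. Stack: [18]
LOAD_CONST → push 5. Stack: [18, 5]
BINARY_OP + → 18 + 5 = 23. Stack: [23]
LOAD_CONST → push 6. Stack: [23, 6]
LOAD_FAST a → push 21. Stack: [23, 6, 21]
BINARY_OP + → 6 + 21 = 27. Stack: [23, 27]
BINARY_OP - → 23 - 27 = -4. Stack: [-4]
STORE_FAST q → q=-4. Stack: []
LOAD_FAST q → push -4. Stack: [-4]
RETURN_VALUE → return -4.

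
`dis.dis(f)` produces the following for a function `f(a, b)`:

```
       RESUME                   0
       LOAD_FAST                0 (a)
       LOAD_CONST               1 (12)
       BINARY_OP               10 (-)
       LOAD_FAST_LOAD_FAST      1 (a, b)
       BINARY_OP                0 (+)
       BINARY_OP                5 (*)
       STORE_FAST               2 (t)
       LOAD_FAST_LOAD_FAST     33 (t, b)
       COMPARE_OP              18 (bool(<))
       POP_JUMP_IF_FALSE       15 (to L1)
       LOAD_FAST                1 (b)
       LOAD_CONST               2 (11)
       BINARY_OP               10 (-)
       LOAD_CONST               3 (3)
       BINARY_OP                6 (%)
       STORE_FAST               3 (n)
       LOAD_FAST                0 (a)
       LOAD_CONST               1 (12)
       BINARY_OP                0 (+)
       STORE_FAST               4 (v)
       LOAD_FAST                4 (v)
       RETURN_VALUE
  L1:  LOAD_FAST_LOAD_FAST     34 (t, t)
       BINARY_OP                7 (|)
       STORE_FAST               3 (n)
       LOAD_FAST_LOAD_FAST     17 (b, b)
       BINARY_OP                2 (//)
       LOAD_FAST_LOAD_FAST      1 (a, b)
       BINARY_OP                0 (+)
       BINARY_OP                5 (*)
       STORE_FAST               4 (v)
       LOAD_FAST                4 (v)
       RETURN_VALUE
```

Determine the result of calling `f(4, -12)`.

LOAD_FAST a → push 4. Stack: [4]
LOAD_CONST → push 12. Stack: [4, 12]
BINARY_OP - → 4 - 12 = -8. Stack: [-8]
LOAD_FAST_LOAD_FAST a,b → push 4,-12. Stack: [-8, 4, -12]
BINARY_OP + → 4 + -12 = -8. Stack: [-8, -8]
BINARY_OP * → -8 * -8 = 64. Stack: [64]
STORE_FAST t → t=64. Stack: []
LOAD_FAST_LOAD_FAST t,b → push 64,-12. Stack: [64, -12]
COMPARE_OP bool(<) → 64 vs -12 = False. Stack: [False]
POP_JUMP_IF_FALSE → pop False; jump. Stack: []
LOAD_FAST_LOAD_FAST t,t → push 64,64. Stack: [64, 64]
BINARY_OP | → 64 | 64 = 64. Stack: [64]
STORE_FAST n → n=64. Stack: []
LOAD_FAST_LOAD_FAST b,b → push -12,-12. Stack: [-12, -12]
BINARY_OP // → -12 // -12 = 1. Stack: [1]
LOAD_FAST_LOAD_FAST a,b → push 4,-12. Stack: [1, 4, -12]
BINARY_OP + → 4 + -12 = -8. Stack: [1, -8]
BINARY_OP * → 1 * -8 = -8. Stack: [-8]
STORE_FAST v → v=-8. Stack: []
LOAD_FAST v → push -8. Stack: [-8]
RETURN_VALUE → return -8.

-8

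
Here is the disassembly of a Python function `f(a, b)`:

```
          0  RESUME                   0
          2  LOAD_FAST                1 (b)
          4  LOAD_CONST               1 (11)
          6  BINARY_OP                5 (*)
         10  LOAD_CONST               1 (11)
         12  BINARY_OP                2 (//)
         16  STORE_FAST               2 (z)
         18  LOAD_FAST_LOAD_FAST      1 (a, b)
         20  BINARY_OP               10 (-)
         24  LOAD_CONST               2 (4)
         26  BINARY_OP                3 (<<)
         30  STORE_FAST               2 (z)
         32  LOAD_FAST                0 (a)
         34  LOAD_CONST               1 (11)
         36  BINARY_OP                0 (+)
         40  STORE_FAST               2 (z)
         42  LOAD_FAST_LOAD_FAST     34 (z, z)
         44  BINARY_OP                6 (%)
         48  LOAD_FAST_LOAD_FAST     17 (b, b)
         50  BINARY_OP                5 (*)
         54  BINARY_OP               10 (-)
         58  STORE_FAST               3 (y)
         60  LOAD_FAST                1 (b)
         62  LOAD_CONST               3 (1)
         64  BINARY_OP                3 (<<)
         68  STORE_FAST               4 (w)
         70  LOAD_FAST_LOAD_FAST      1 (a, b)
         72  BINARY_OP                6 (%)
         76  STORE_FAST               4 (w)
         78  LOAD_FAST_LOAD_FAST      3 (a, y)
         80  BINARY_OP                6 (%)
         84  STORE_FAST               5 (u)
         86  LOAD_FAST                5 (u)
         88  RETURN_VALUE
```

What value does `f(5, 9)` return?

-76

LOAD_FAST b → push 9. Stack: [9]
LOAD_CONST → push 11. Stack: [9, 11]
BINARY_OP * → 9 * 11 = 99. Stack: [99]
LOAD_CONST → push 11. Stack: [99, 11]
BINARY_OP // → 99 // 11 = 9. Stack: [9]
STORE_FAST z → z=9. Stack: []
LOAD_FAST_LOAD_FAST a,b → push 5,9. Stack: [5, 9]
BINARY_OP - → 5 - 9 = -4. Stack: [-4]
LOAD_CONST → push 4. Stack: [-4, 4]
BINARY_OP << → -4 << 4 = -64. Stack: [-64]
STORE_FAST z → z=-64. Stack: []
LOAD_FAST a → push 5. Stack: [5]
LOAD_CONST → push 11. Stack: [5, 11]
BINARY_OP + → 5 + 11 = 16. Stack: [16]
STORE_FAST z → z=16. Stack: []
LOAD_FAST_LOAD_FAST z,z → push 16,16. Stack: [16, 16]
BINARY_OP % → 16 % 16 = 0. Stack: [0]
LOAD_FAST_LOAD_FAST b,b → push 9,9. Stack: [0, 9, 9]
BINARY_OP * → 9 * 9 = 81. Stack: [0, 81]
BINARY_OP - → 0 - 81 = -81. Stack: [-81]
STORE_FAST y → y=-81. Stack: []
LOAD_FAST b → push 9. Stack: [9]
LOAD_CONST → push 1. Stack: [9, 1]
BINARY_OP << → 9 << 1 = 18. Stack: [18]
STORE_FAST w → w=18. Stack: []
LOAD_FAST_LOAD_FAST a,b → push 5,9. Stack: [5, 9]
BINARY_OP % → 5 % 9 = 5. Stack: [5]
STORE_FAST w → w=5. Stack: []
LOAD_FAST_LOAD_FAST a,y → push 5,-81. Stack: [5, -81]
BINARY_OP % → 5 % -81 = -76. Stack: [-76]
STORE_FAST u → u=-76. Stack: []
LOAD_FAST u → push -76. Stack: [-76]
RETURN_VALUE → return -76.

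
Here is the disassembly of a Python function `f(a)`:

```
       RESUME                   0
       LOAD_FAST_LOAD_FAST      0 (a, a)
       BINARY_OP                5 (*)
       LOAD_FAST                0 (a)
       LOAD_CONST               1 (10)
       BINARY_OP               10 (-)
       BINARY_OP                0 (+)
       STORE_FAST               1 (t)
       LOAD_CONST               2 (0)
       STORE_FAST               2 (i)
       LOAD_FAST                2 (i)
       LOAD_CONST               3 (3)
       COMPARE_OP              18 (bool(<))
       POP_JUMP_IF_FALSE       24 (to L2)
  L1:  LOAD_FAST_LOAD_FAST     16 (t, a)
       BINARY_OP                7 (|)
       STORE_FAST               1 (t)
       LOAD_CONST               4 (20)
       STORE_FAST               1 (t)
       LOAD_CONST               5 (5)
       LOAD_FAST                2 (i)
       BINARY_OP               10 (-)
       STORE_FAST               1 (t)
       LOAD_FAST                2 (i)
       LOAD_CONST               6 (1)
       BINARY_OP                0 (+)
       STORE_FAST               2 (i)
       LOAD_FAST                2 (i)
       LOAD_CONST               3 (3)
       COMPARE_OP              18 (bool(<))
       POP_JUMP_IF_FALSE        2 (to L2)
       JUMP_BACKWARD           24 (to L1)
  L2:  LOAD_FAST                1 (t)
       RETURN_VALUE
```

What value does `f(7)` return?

LOAD_FAST_LOAD_FAST a,a → push 7,7. Stack: [7, 7]
BINARY_OP * → 7 * 7 = 49. Stack: [49]
LOAD_FAST a → push 7. Stack: [49, 7]
LOAD_CONST → push 10. Stack: [49, 7, 10]
BINARY_OP - → 7 - 10 = -3. Stack: [49, -3]
BINARY_OP + → 49 + -3 = 46. Stack: [46]
STORE_FAST t → t=46. Stack: []
LOAD_CONST → push 0. Stack: [0]
STORE_FAST i → i=0. Stack: []
LOAD_FAST i → push 0. Stack: [0]
LOAD_CONST → push 3. Stack: [0, 3]
COMPARE_OP bool(<) → 0 vs 3 = True. Stack: [True]
POP_JUMP_IF_FALSE → pop True; no jump. Stack: []
LOAD_FAST_LOAD_FAST t,a → push 46,7. Stack: [46, 7]
BINARY_OP | → 46 | 7 = 47. Stack: [47]
STORE_FAST t → t=47. Stack: []
LOAD_CONST → push 20. Stack: [20]
STORE_FAST t → t=20. Stack: []
LOAD_CONST → push 5. Stack: [5]
LOAD_FAST i → push 0. Stack: [5, 0]
BINARY_OP - → 5 - 0 = 5. Stack: [5]
STORE_FAST t → t=5. Stack: []
LOAD_FAST i → push 0. Stack: [0]
LOAD_CONST → push 1. Stack: [0, 1]
BINARY_OP + → 0 + 1 = 1. Stack: [1]
STORE_FAST i → i=1. Stack: []
LOAD_FAST i → push 1. Stack: [1]
LOAD_CONST → push 3. Stack: [1, 3]
COMPARE_OP bool(<) → 1 vs 3 = True. Stack: [True]
POP_JUMP_IF_FALSE → pop True; no jump. Stack: []
LOAD_FAST_LOAD_FAST t,a → push 5,7. Stack: [5, 7]
BINARY_OP | → 5 | 7 = 7. Stack: [7]
STORE_FAST t → t=7. Stack: []
LOAD_CONST → push 20. Stack: [20]
STORE_FAST t → t=20. Stack: []
LOAD_CONST → push 5. Stack: [5]
LOAD_FAST i → push 1. Stack: [5, 1]
BINARY_OP - → 5 - 1 = 4. Stack: [4]
STORE_FAST t → t=4. Stack: []
LOAD_FAST i → push 1. Stack: [1]
LOAD_CONST → push 1. Stack: [1, 1]
BINARY_OP + → 1 + 1 = 2. Stack: [2]
STORE_FAST i → i=2. Stack: []
LOAD_FAST i → push 2. Stack: [2]
LOAD_CONST → push 3. Stack: [2, 3]
COMPARE_OP bool(<) → 2 vs 3 = True. Stack: [True]
POP_JUMP_IF_FALSE → pop True; no jump. Stack: []
LOAD_FAST_LOAD_FAST t,a → push 4,7. Stack: [4, 7]
BINARY_OP | → 4 | 7 = 7. Stack: [7]
STORE_FAST t → t=7. Stack: []
LOAD_CONST → push 20. Stack: [20]
STORE_FAST t → t=20. Stack: []
LOAD_CONST → push 5. Stack: [5]
LOAD_FAST i → push 2. Stack: [5, 2]
BINARY_OP - → 5 - 2 = 3. Stack: [3]
STORE_FAST t → t=3. Stack: []
LOAD_FAST i → push 2. Stack: [2]
LOAD_CONST → push 1. Stack: [2, 1]
BINARY_OP + → 2 + 1 = 3. Stack: [3]
STORE_FAST i → i=3. Stack: []
LOAD_FAST i → push 3. Stack: [3]
LOAD_CONST → push 3. Stack: [3, 3]
COMPARE_OP bool(<) → 3 vs 3 = False. Stack: [False]
POP_JUMP_IF_FALSE → pop False; jump. Stack: []
LOAD_FAST t → push 3. Stack: [3]
RETURN_VALUE → return 3.

3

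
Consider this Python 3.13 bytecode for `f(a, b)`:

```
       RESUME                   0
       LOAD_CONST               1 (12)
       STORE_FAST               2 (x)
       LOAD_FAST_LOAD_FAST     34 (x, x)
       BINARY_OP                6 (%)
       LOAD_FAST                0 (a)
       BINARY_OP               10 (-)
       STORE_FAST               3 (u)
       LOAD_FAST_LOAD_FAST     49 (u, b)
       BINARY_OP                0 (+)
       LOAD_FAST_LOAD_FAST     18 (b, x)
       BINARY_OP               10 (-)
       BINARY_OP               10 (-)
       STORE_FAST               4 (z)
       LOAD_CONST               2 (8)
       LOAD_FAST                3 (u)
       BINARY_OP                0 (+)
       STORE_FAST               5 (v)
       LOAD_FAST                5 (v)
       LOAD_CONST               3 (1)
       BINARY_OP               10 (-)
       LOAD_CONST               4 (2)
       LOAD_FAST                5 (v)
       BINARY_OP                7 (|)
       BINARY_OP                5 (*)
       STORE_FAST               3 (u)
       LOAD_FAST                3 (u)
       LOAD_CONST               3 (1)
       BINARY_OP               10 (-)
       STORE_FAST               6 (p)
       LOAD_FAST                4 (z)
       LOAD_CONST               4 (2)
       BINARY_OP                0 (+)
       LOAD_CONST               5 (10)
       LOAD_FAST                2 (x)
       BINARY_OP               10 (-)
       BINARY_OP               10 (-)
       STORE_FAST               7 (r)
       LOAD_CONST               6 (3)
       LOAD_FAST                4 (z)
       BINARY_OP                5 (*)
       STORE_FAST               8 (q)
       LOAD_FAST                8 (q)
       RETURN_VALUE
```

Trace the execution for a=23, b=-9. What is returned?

LOAD_CONST → push 12. Stack: [12]
STORE_FAST x → x=12. Stack: []
LOAD_FAST_LOAD_FAST x,x → push 12,12. Stack: [12, 12]
BINARY_OP % → 12 % 12 = 0. Stack: [0]
LOAD_FAST a → push 23. Stack: [0, 23]
BINARY_OP - → 0 - 23 = -23. Stack: [-23]
STORE_FAST u → u=-23. Stack: []
LOAD_FAST_LOAD_FAST u,b → push -23,-9. Stack: [-23, -9]
BINARY_OP + → -23 + -9 = -32. Stack: [-32]
LOAD_FAST_LOAD_FAST b,x → push -9,12. Stack: [-32, -9, 12]
BINARY_OP - → -9 - 12 = -21. Stack: [-32, -21]
BINARY_OP - → -32 - -21 = -11. Stack: [-11]
STORE_FAST z → z=-11. Stack: []
LOAD_CONST → push 8. Stack: [8]
LOAD_FAST u → push -23. Stack: [8, -23]
BINARY_OP + → 8 + -23 = -15. Stack: [-15]
STORE_FAST v → v=-15. Stack: []
LOAD_FAST v → push -15. Stack: [-15]
LOAD_CONST → push 1. Stack: [-15, 1]
BINARY_OP - → -15 - 1 = -16. Stack: [-16]
LOAD_CONST → push 2. Stack: [-16, 2]
LOAD_FAST v → push -15. Stack: [-16, 2, -15]
BINARY_OP | → 2 | -15 = -13. Stack: [-16, -13]
BINARY_OP * → -16 * -13 = 208. Stack: [208]
STORE_FAST u → u=208. Stack: []
LOAD_FAST u → push 208. Stack: [208]
LOAD_CONST → push 1. Stack: [208, 1]
BINARY_OP - → 208 - 1 = 207. Stack: [207]
STORE_FAST p → p=207. Stack: []
LOAD_FAST z → push -11. Stack: [-11]
LOAD_CONST → push 2. Stack: [-11, 2]
BINARY_OP + → -11 + 2 = -9. Stack: [-9]
LOAD_CONST → push 10. Stack: [-9, 10]
LOAD_FAST x → push 12. Stack: [-9, 10, 12]
BINARY_OP - → 10 - 12 = -2. Stack: [-9, -2]
BINARY_OP - → -9 - -2 = -7. Stack: [-7]
STORE_FAST r → r=-7. Stack: []
LOAD_CONST → push 3. Stack: [3]
LOAD_FAST z → push -11. Stack: [3, -11]
BINARY_OP * → 3 * -11 = -33. Stack: [-33]
STORE_FAST q → q=-33. Stack: []
LOAD_FAST q → push -33. Stack: [-33]
RETURN_VALUE → return -33.

-33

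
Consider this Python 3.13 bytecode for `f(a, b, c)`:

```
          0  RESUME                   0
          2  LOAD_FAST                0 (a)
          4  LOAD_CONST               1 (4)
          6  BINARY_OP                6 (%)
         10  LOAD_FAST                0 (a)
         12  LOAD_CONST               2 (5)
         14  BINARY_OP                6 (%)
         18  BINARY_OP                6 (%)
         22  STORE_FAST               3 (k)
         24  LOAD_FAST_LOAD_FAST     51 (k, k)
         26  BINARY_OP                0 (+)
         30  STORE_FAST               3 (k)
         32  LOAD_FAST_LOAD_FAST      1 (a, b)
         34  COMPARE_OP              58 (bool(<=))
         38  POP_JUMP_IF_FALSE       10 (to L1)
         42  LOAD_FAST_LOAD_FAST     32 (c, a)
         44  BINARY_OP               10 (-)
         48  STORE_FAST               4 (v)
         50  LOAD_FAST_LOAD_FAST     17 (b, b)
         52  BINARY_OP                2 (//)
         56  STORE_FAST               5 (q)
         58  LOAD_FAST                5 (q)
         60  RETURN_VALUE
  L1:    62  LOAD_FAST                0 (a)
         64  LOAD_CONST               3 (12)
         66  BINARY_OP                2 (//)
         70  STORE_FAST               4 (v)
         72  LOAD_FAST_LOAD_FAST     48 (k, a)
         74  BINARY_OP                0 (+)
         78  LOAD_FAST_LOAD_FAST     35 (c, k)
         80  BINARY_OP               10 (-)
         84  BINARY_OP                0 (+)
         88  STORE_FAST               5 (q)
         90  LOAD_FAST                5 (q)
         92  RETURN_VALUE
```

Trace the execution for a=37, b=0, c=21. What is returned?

58

LOAD_FAST a → push 37. Stack: [37]
LOAD_CONST → push 4. Stack: [37, 4]
BINARY_OP % → 37 % 4 = 1. Stack: [1]
LOAD_FAST a → push 37. Stack: [1, 37]
LOAD_CONST → push 5. Stack: [1, 37, 5]
BINARY_OP % → 37 % 5 = 2. Stack: [1, 2]
BINARY_OP % → 1 % 2 = 1. Stack: [1]
STORE_FAST k → k=1. Stack: []
LOAD_FAST_LOAD_FAST k,k → push 1,1. Stack: [1, 1]
BINARY_OP + → 1 + 1 = 2. Stack: [2]
STORE_FAST k → k=2. Stack: []
LOAD_FAST_LOAD_FAST a,b → push 37,0. Stack: [37, 0]
COMPARE_OP bool(<=) → 37 vs 0 = False. Stack: [False]
POP_JUMP_IF_FALSE → pop False; jump. Stack: []
LOAD_FAST a → push 37. Stack: [37]
LOAD_CONST → push 12. Stack: [37, 12]
BINARY_OP // → 37 // 12 = 3. Stack: [3]
STORE_FAST v → v=3. Stack: []
LOAD_FAST_LOAD_FAST k,a → push 2,37. Stack: [2, 37]
BINARY_OP + → 2 + 37 = 39. Stack: [39]
LOAD_FAST_LOAD_FAST c,k → push 21,2. Stack: [39, 21, 2]
BINARY_OP - → 21 - 2 = 19. Stack: [39, 19]
BINARY_OP + → 39 + 19 = 58. Stack: [58]
STORE_FAST q → q=58. Stack: []
LOAD_FAST q → push 58. Stack: [58]
RETURN_VALUE → return 58.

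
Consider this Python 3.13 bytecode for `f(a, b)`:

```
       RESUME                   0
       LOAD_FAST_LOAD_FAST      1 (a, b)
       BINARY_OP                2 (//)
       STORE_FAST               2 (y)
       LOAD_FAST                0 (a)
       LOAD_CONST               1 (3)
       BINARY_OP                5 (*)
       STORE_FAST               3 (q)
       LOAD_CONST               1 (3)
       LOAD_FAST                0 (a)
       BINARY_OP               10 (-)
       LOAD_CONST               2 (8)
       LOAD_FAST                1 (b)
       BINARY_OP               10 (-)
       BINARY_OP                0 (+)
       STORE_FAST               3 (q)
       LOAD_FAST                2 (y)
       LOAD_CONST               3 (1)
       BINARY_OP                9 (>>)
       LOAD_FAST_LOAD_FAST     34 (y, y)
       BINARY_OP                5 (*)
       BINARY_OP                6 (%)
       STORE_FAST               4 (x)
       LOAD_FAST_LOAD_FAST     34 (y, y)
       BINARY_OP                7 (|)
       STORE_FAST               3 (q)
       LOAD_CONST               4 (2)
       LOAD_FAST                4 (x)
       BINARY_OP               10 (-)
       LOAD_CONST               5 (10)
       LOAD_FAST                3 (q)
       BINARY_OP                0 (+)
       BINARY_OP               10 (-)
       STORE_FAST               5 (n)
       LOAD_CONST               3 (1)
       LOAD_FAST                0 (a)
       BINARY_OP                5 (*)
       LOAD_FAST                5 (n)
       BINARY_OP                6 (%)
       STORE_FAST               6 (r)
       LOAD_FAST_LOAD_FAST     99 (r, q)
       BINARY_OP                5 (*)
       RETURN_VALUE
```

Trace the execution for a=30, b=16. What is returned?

LOAD_FAST_LOAD_FAST a,b → push 30,16. Stack: [30, 16]
BINARY_OP // → 30 // 16 = 1. Stack: [1]
STORE_FAST y → y=1. Stack: []
LOAD_FAST a → push 30. Stack: [30]
LOAD_CONST → push 3. Stack: [30, 3]
BINARY_OP * → 30 * 3 = 90. Stack: [90]
STORE_FAST q → q=90. Stack: []
LOAD_CONST → push 3. Stack: [3]
LOAD_FAST a → push 30. Stack: [3, 30]
BINARY_OP - → 3 - 30 = -27. Stack: [-27]
LOAD_CONST → push 8. Stack: [-27, 8]
LOAD_FAST b → push 16. Stack: [-27, 8, 16]
BINARY_OP - → 8 - 16 = -8. Stack: [-27, -8]
BINARY_OP + → -27 + -8 = -35. Stack: [-35]
STORE_FAST q → q=-35. Stack: []
LOAD_FAST y → push 1. Stack: [1]
LOAD_CONST → push 1. Stack: [1, 1]
BINARY_OP >> → 1 >> 1 = 0. Stack: [0]
LOAD_FAST_LOAD_FAST y,y → push 1,1. Stack: [0, 1, 1]
BINARY_OP * → 1 * 1 = 1. Stack: [0, 1]
BINARY_OP % → 0 % 1 = 0. Stack: [0]
STORE_FAST x → x=0. Stack: []
LOAD_FAST_LOAD_FAST y,y → push 1,1. Stack: [1, 1]
BINARY_OP | → 1 | 1 = 1. Stack: [1]
STORE_FAST q → q=1. Stack: []
LOAD_CONST → push 2. Stack: [2]
LOAD_FAST x → push 0. Stack: [2, 0]
BINARY_OP - → 2 - 0 = 2. Stack: [2]
LOAD_CONST → push 10. Stack: [2, 10]
LOAD_FAST q → push 1. Stack: [2, 10, 1]
BINARY_OP + → 10 + 1 = 11. Stack: [2, 11]
BINARY_OP - → 2 - 11 = -9. Stack: [-9]
STORE_FAST n → n=-9. Stack: []
LOAD_CONST → push 1. Stack: [1]
LOAD_FAST a → push 30. Stack: [1, 30]
BINARY_OP * → 1 * 30 = 30. Stack: [30]
LOAD_FAST n → push -9. Stack: [30, -9]
BINARY_OP % → 30 % -9 = -6. Stack: [-6]
STORE_FAST r → r=-6. Stack: []
LOAD_FAST_LOAD_FAST r,q → push -6,1. Stack: [-6, 1]
BINARY_OP * → -6 * 1 = -6. Stack: [-6]
RETURN_VALUE → return -6.

-6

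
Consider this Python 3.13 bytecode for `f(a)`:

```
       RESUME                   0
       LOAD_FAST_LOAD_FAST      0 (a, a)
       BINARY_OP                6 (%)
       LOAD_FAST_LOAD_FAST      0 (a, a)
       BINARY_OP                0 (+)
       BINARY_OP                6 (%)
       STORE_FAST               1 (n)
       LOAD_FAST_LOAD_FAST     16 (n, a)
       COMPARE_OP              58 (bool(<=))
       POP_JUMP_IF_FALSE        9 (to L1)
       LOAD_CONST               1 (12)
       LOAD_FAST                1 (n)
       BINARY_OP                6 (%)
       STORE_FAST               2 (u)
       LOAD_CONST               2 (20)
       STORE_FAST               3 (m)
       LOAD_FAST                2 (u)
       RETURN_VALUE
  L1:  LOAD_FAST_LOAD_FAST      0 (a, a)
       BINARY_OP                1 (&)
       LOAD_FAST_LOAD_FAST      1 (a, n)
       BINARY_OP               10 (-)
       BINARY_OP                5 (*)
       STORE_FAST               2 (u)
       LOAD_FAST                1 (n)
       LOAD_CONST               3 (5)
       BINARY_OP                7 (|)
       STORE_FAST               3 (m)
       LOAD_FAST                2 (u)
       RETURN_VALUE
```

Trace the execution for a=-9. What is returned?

81

LOAD_FAST_LOAD_FAST a,a → push -9,-9. Stack: [-9, -9]
BINARY_OP % → -9 % -9 = 0. Stack: [0]
LOAD_FAST_LOAD_FAST a,a → push -9,-9. Stack: [0, -9, -9]
BINARY_OP + → -9 + -9 = -18. Stack: [0, -18]
BINARY_OP % → 0 % -18 = 0. Stack: [0]
STORE_FAST n → n=0. Stack: []
LOAD_FAST_LOAD_FAST n,a → push 0,-9. Stack: [0, -9]
COMPARE_OP bool(<=) → 0 vs -9 = False. Stack: [False]
POP_JUMP_IF_FALSE → pop False; jump. Stack: []
LOAD_FAST_LOAD_FAST a,a → push -9,-9. Stack: [-9, -9]
BINARY_OP & → -9 & -9 = -9. Stack: [-9]
LOAD_FAST_LOAD_FAST a,n → push -9,0. Stack: [-9, -9, 0]
BINARY_OP - → -9 - 0 = -9. Stack: [-9, -9]
BINARY_OP * → -9 * -9 = 81. Stack: [81]
STORE_FAST u → u=81. Stack: []
LOAD_FAST n → push 0. Stack: [0]
LOAD_CONST → push 5. Stack: [0, 5]
BINARY_OP | → 0 | 5 = 5. Stack: [5]
STORE_FAST m → m=5. Stack: []
LOAD_FAST u → push 81. Stack: [81]
RETURN_VALUE → return 81.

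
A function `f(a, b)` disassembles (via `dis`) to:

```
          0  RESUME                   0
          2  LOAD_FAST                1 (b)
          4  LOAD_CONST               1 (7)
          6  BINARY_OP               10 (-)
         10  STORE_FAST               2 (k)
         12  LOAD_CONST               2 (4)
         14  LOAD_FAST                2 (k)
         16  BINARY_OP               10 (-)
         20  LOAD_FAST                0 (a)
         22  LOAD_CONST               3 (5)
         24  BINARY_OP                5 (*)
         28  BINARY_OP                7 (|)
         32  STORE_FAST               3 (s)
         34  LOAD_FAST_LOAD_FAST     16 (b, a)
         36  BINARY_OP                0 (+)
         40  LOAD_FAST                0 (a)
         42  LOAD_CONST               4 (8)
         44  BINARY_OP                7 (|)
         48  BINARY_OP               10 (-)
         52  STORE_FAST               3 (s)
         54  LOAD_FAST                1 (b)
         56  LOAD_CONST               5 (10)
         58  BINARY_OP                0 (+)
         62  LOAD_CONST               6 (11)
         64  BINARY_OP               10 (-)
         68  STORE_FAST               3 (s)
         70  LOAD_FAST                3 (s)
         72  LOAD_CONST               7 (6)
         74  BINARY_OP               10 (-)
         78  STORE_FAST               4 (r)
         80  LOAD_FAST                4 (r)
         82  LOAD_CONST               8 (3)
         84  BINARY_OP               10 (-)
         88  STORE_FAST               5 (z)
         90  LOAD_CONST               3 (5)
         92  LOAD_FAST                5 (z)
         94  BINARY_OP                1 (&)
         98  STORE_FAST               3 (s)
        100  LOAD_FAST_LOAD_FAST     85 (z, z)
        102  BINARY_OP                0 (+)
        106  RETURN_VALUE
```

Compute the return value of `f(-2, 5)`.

-10

LOAD_FAST b → push 5. Stack: [5]
LOAD_CONST → push 7. Stack: [5, 7]
BINARY_OP - → 5 - 7 = -2. Stack: [-2]
STORE_FAST k → k=-2. Stack: []
LOAD_CONST → push 4. Stack: [4]
LOAD_FAST k → push -2. Stack: [4, -2]
BINARY_OP - → 4 - -2 = 6. Stack: [6]
LOAD_FAST a → push -2. Stack: [6, -2]
LOAD_CONST → push 5. Stack: [6, -2, 5]
BINARY_OP * → -2 * 5 = -10. Stack: [6, -10]
BINARY_OP | → 6 | -10 = -10. Stack: [-10]
STORE_FAST s → s=-10. Stack: []
LOAD_FAST_LOAD_FAST b,a → push 5,-2. Stack: [5, -2]
BINARY_OP + → 5 + -2 = 3. Stack: [3]
LOAD_FAST a → push -2. Stack: [3, -2]
LOAD_CONST → push 8. Stack: [3, -2, 8]
BINARY_OP | → -2 | 8 = -2. Stack: [3, -2]
BINARY_OP - → 3 - -2 = 5. Stack: [5]
STORE_FAST s → s=5. Stack: []
LOAD_FAST b → push 5. Stack: [5]
LOAD_CONST → push 10. Stack: [5, 10]
BINARY_OP + → 5 + 10 = 15. Stack: [15]
LOAD_CONST → push 11. Stack: [15, 11]
BINARY_OP - → 15 - 11 = 4. Stack: [4]
STORE_FAST s → s=4. Stack: []
LOAD_FAST s → push 4. Stack: [4]
LOAD_CONST → push 6. Stack: [4, 6]
BINARY_OP - → 4 - 6 = -2. Stack: [-2]
STORE_FAST r → r=-2. Stack: []
LOAD_FAST r → push -2. Stack: [-2]
LOAD_CONST → push 3. Stack: [-2, 3]
BINARY_OP - → -2 - 3 = -5. Stack: [-5]
STORE_FAST z → z=-5. Stack: []
LOAD_CONST → push 5. Stack: [5]
LOAD_FAST z → push -5. Stack: [5, -5]
BINARY_OP & → 5 & -5 = 1. Stack: [1]
STORE_FAST s → s=1. Stack: []
LOAD_FAST_LOAD_FAST z,z → push -5,-5. Stack: [-5, -5]
BINARY_OP + → -5 + -5 = -10. Stack: [-10]
RETURN_VALUE → return -10.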